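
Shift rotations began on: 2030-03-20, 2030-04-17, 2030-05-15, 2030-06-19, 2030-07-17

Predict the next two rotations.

2030-08-21, 2030-09-18

These are Wednesdays at 28- or 35-day spacing (28, 28, 35, 28).
The pattern: 3rd Wednesday of the month.
3rd Wednesday of August 2030: 2030-08-21.
3rd Wednesday of September 2030: 2030-09-18.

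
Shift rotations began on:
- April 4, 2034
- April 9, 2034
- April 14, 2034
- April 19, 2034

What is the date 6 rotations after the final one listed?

The spacing is 5, 5, 5 days — always 5 days.
April 19, 2034 + 5 days = April 24, 2034.
April 24, 2034 + 5 days = April 29, 2034.
April 29, 2034 + 5 days = May 4, 2034.
May 4, 2034 + 5 days = May 9, 2034.
May 9, 2034 + 5 days = May 14, 2034.
May 14, 2034 + 5 days = May 19, 2034.

May 19, 2034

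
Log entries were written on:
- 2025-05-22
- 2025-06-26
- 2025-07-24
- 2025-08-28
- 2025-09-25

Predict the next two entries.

2025-10-23, 2025-11-27

Gaps: 35, 28, 35, 28 days — a mix of 28 and 35. Every date is a Thursday.
Each is the 4th Thursday of its month.
4th Thursday of October 2025: 2025-10-23.
4th Thursday of November 2025: 2025-11-27.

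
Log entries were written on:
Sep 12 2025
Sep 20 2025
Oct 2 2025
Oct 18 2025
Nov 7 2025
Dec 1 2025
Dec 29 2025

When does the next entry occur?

Jan 30 2026

Intervals are 8, 12, 16, 20, 24, 28 days — an arithmetic progression with common difference 4.
Next gap: 32 days. Dec 29 2025 + 32 days = Jan 30 2026.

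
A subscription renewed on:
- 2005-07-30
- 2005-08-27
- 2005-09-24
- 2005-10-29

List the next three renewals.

2005-11-26, 2005-12-31, 2006-01-28

Every date is a Saturday; gaps 28, 28, 35 days.
Each is the last Saturday of its month (at least one falls on the 29th or later, ruling out '4th Saturday').
Last Saturday of November 2005: 2005-11-26.
December 2005 ends with Saturday 2005-12-31.
Last Saturday of January 2006: 2006-01-28.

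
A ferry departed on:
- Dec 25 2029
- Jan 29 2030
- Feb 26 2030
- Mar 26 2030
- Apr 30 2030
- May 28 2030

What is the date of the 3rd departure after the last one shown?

These are Tuesdays with 35, 28, 28, 35, 28-day gaps.
Each is the final Tuesday of its month — Jan 29 2030 is past the 28th, so '4th Tuesday' doesn't fit.
June 2030 ends with Tuesday Jun 25 2030.
Last Tuesday of July 2030: Jul 30 2030.
August 2030 ends with Tuesday Aug 27 2030.

Aug 27 2030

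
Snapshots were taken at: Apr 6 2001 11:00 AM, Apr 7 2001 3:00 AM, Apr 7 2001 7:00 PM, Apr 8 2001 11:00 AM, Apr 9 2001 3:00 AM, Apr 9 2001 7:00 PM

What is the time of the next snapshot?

Apr 10 2001 11:00 AM

Spacing: 16, 16, 16, 16, 16 h — constant 16 h.
Apr 9 2001 7:00 PM + 16 h = Apr 10 2001 11:00 AM.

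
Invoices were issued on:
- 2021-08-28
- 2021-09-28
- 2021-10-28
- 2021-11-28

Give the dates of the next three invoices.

2021-12-28, 2022-01-28, 2022-02-28

The day-of-month is always 28 (31, 30, 31 days between events).
So this recurs on the 28th of each month.
December 2021: 2021-12-28.
January 2022: 2022-01-28.
February 2022: 2022-02-28.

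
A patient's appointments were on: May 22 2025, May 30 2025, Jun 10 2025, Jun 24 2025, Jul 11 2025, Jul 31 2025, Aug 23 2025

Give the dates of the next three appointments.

Sep 18 2025, Oct 17 2025, Nov 18 2025

Gaps: 8, 11, 14, 17, 20, 23 days — each gap is 3 larger than the previous one.
Next gap: 26 days. Aug 23 2025 + 26 days = Sep 18 2025.
Next gap: 29 days. Sep 18 2025 + 29 days = Oct 17 2025.
Next gap: 32 days. Oct 17 2025 + 32 days = Nov 18 2025.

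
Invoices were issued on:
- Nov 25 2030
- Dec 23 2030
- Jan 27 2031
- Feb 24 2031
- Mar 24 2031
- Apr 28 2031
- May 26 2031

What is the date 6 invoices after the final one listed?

Nov 24 2031

These are Mondays at 28- or 35-day spacing (28, 35, 28, 28, 35, 28).
The pattern: 4th Monday of the month.
June 2031 — 4th Monday is Jun 23 2031.
4th Monday of July 2031: Jul 28 2031.
4th Monday of August 2031: Aug 25 2031.
September 2031 — 4th Monday is Sep 22 2031.
October 2031 — 4th Monday is Oct 27 2031.
November 2031 — 4th Monday is Nov 24 2031.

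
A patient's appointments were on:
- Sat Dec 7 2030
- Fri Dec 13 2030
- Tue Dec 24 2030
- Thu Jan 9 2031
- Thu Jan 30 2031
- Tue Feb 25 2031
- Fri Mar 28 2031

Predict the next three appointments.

Intervals are 6, 11, 16, 21, 26, 31 days — an arithmetic progression with common difference 5.
Next gap: 36 days. Fri Mar 28 2031 + 36 days = Sat May 3 2031.
Next gap: 41 days. Sat May 3 2031 + 41 days = Fri Jun 13 2031.
Next gap: 46 days. Fri Jun 13 2031 + 46 days = Tue Jul 29 2031.

Sat May 3 2031, Fri Jun 13 2031, Tue Jul 29 2031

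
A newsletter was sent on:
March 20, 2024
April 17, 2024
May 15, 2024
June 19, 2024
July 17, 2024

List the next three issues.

August 21, 2024; September 18, 2024; October 16, 2024

These are Wednesdays at 28- or 35-day spacing (28, 28, 35, 28).
The pattern: 3rd Wednesday of the month.
3rd Wednesday of August 2024: August 21, 2024.
September 2024 — 3rd Wednesday is September 18, 2024.
3rd Wednesday of October 2024: October 16, 2024.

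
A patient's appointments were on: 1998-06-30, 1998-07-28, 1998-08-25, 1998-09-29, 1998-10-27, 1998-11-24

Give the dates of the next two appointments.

These are Tuesdays with 28, 28, 35, 28, 28-day gaps.
Each is the final Tuesday of its month — 1998-06-30 is past the 28th, so '4th Tuesday' doesn't fit.
Last Tuesday of December 1998: 1998-12-29.
Last Tuesday of January 1999: 1999-01-26.

1998-12-29, 1999-01-26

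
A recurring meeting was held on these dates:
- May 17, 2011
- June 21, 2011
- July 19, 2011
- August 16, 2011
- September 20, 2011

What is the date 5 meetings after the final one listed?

February 21, 2012

Gaps: 35, 28, 28, 35 days — a mix of 28 and 35. Every date is a Tuesday.
Each is the 3rd Tuesday of its month.
October 2011 — 3rd Tuesday is October 18, 2011.
November 2011 — 3rd Tuesday is November 15, 2011.
December 2011 — 3rd Tuesday is December 20, 2011.
3rd Tuesday of January 2012: January 17, 2012.
3rd Tuesday of February 2012: February 21, 2012.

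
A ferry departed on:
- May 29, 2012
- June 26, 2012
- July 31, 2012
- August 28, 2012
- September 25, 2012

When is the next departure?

These are Tuesdays with 28, 35, 28, 28-day gaps.
Each is the final Tuesday of its month — May 29, 2012 is past the 28th, so '4th Tuesday' doesn't fit.
October 2012 ends with Tuesday October 30, 2012.

October 30, 2012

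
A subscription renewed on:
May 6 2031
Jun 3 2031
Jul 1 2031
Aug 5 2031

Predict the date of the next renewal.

Sep 2 2031

These are Tuesdays at 28- or 35-day spacing (28, 28, 35).
The pattern: 1st Tuesday of the month.
September 2031 — 1st Tuesday is Sep 2 2031.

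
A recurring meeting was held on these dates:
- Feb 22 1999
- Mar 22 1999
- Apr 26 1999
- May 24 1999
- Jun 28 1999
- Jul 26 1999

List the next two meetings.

Aug 23 1999, Sep 27 1999

All dates are Mondays, 28, 35, 28, 35, 28 days apart.
Specifically, the 4th Monday of each month.
August 1999 — 4th Monday is Aug 23 1999.
September 1999 — 4th Monday is Sep 27 1999.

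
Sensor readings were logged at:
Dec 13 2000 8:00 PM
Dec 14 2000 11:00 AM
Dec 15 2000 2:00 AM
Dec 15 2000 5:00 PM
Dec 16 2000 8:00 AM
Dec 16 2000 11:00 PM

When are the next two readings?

Dec 17 2000 2:00 PM, Dec 18 2000 5:00 AM

Spacing: 15, 15, 15, 15, 15 h — constant 15 h.
Dec 16 2000 11:00 PM + 15 h = Dec 17 2000 2:00 PM.
Dec 17 2000 2:00 PM + 15 h = Dec 18 2000 5:00 AM.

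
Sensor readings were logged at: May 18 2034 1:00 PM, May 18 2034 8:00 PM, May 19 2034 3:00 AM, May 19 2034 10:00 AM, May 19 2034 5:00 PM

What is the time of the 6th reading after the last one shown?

May 21 2034 11:00 AM

Spacing: 7, 7, 7, 7 h — constant 7 h.
May 19 2034 5:00 PM + 7 h = May 20 2034 12:00 AM.
May 20 2034 12:00 AM + 7 h = May 20 2034 7:00 AM.
May 20 2034 7:00 AM + 7 h = May 20 2034 2:00 PM.
May 20 2034 2:00 PM + 7 h = May 20 2034 9:00 PM.
May 20 2034 9:00 PM + 7 h = May 21 2034 4:00 AM.
May 21 2034 4:00 AM + 7 h = May 21 2034 11:00 AM.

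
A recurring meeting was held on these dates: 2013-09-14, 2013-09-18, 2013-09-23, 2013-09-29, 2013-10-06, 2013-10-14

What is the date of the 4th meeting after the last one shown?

Intervals are 4, 5, 6, 7, 8 days — an arithmetic progression with common difference 1.
Next gap: 9 days. 2013-10-14 + 9 days = 2013-10-23.
Next gap: 10 days. 2013-10-23 + 10 days = 2013-11-02.
Next gap: 11 days. 2013-11-02 + 11 days = 2013-11-13.
Next gap: 12 days. 2013-11-13 + 12 days = 2013-11-25.

2013-11-25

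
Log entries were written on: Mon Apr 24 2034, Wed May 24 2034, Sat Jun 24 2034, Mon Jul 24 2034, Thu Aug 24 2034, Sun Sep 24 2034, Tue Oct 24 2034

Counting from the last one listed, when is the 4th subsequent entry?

The day-of-month is always 24 (30, 31, 30, 31, 31, 30 days between events).
So this recurs on the 24th of each month.
November 2034: Fri Nov 24 2034.
December 2034: Sun Dec 24 2034.
January 2035: Wed Jan 24 2035.
February 2035: Sat Feb 24 2035.

Sat Feb 24 2035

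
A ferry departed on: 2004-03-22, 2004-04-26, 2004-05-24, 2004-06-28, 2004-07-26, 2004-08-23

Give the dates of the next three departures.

All dates are Mondays, 35, 28, 35, 28, 28 days apart.
Specifically, the 4th Monday of each month.
4th Monday of September 2004: 2004-09-27.
October 2004 — 4th Monday is 2004-10-25.
4th Monday of November 2004: 2004-11-22.

2004-09-27, 2004-10-25, 2004-11-22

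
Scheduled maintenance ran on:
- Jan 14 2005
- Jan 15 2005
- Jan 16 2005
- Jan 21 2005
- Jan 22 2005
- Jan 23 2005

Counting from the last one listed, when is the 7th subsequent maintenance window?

Feb 11 2005

Every event lands on a Friday or Saturday or Sunday (gaps cycle 1, 1, 5, 1, 1).
So the schedule is: every Friday, Saturday and Sunday.
Next Friday: Jan 28 2005.
Next Saturday: Jan 29 2005.
Next Sunday: Jan 30 2005.
Next Friday: Feb 4 2005.
Next Saturday: Feb 5 2005.
Next Sunday: Feb 6 2005.
Next Friday: Feb 11 2005.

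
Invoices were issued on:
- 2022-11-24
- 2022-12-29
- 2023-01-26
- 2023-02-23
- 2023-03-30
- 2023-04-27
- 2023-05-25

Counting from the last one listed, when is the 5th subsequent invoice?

Every date is a Thursday; gaps 35, 28, 28, 35, 28, 28 days.
Each is the last Thursday of its month (at least one falls on the 29th or later, ruling out '4th Thursday').
Last Thursday of June 2023: 2023-06-29.
July 2023 ends with Thursday 2023-07-27.
Last Thursday of August 2023: 2023-08-31.
Last Thursday of September 2023: 2023-09-28.
Last Thursday of October 2023: 2023-10-26.

2023-10-26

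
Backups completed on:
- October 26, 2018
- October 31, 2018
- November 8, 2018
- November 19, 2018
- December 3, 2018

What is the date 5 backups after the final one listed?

March 28, 2019

Intervals are 5, 8, 11, 14 days — an arithmetic progression with common difference 3.
Next gap: 17 days. December 3, 2018 + 17 days = December 20, 2018.
Next gap: 20 days. December 20, 2018 + 20 days = January 9, 2019.
Next gap: 23 days. January 9, 2019 + 23 days = February 1, 2019.
Next gap: 26 days. February 1, 2019 + 26 days = February 27, 2019.
Next gap: 29 days. February 27, 2019 + 29 days = March 28, 2019.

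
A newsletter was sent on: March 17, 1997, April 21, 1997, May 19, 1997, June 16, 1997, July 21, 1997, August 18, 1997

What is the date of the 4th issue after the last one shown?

Gaps: 35, 28, 28, 35, 28 days — a mix of 28 and 35. Every date is a Monday.
Each is the 3rd Monday of its month.
3rd Monday of September 1997: September 15, 1997.
3rd Monday of October 1997: October 20, 1997.
3rd Monday of November 1997: November 17, 1997.
3rd Monday of December 1997: December 15, 1997.

December 15, 1997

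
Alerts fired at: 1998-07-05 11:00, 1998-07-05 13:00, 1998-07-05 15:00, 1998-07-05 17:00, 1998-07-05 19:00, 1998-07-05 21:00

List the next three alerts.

Spacing: 2, 2, 2, 2, 2 h — constant 2 h.
1998-07-05 21:00 + 2 h = 1998-07-05 23:00.
1998-07-05 23:00 + 2 h = 1998-07-06 01:00.
1998-07-06 01:00 + 2 h = 1998-07-06 03:00.

1998-07-05 23:00, 1998-07-06 01:00, 1998-07-06 03:00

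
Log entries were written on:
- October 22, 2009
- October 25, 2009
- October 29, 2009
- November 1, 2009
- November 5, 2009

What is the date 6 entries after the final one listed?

November 26, 2009

Every event lands on a Thursday or Sunday (gaps cycle 3, 4, 3, 4).
So the schedule is: every Thursday and Sunday.
The following Sunday is November 8, 2009.
Next Thursday: November 12, 2009.
The following Sunday is November 15, 2009.
The following Thursday is November 19, 2009.
Next Sunday: November 22, 2009.
The following Thursday is November 26, 2009.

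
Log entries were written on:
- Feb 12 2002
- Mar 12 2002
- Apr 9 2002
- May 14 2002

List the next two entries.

These are Tuesdays at 28- or 35-day spacing (28, 28, 35).
The pattern: 2nd Tuesday of the month.
2nd Tuesday of June 2002: Jun 11 2002.
July 2002 — 2nd Tuesday is Jul 9 2002.

Jun 11 2002, Jul 9 2002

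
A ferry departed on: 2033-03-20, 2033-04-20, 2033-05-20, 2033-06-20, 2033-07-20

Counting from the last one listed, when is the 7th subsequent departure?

The day-of-month is always 20 (31, 30, 31, 30 days between events).
So this recurs on the 20th of each month.
August 2033: 2033-08-20.
September 2033: 2033-09-20.
Next: October 2033 → 2033-10-20.
Next: November 2033 → 2033-11-20.
December 2033: 2033-12-20.
January 2034: 2034-01-20.
Next: February 2034 → 2034-02-20.

2034-02-20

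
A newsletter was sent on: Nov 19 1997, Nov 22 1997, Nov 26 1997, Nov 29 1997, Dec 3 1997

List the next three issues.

Dec 6 1997, Dec 10 1997, Dec 13 1997

Gaps: 3, 4, 3, 4 days — not constant, but cyclic with period 2.
The events fall on every Wednesday and Saturday.
The following Saturday is Dec 6 1997.
Next Wednesday: Dec 10 1997.
Next Saturday: Dec 13 1997.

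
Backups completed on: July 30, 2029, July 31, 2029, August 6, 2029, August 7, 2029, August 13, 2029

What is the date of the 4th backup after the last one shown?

August 27, 2029

The gap pattern 1, 6, 1, 6 repeats every 2 events.
These are the Mondays and Tuesdays of each week.
Next Tuesday: August 14, 2029.
Next Monday: August 20, 2029.
The following Tuesday is August 21, 2029.
The following Monday is August 27, 2029.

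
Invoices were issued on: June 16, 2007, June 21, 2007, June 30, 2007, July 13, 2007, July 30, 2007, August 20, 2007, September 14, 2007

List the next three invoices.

October 13, 2007; November 15, 2007; December 22, 2007

The spacing grows by 4 each time: 5, 9, 13, 17, 21, 25 days.
Next gap: 29 days. September 14, 2007 + 29 days = October 13, 2007.
Next gap: 33 days. October 13, 2007 + 33 days = November 15, 2007.
Next gap: 37 days. November 15, 2007 + 37 days = December 22, 2007.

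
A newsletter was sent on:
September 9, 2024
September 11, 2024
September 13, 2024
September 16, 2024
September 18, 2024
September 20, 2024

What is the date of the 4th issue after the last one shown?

The gap pattern 2, 2, 3, 2, 2 repeats every 3 events.
These are the Mondays, Wednesdays and Fridays of each week.
The following Monday is September 23, 2024.
The following Wednesday is September 25, 2024.
The following Friday is September 27, 2024.
Next Monday: September 30, 2024.

September 30, 2024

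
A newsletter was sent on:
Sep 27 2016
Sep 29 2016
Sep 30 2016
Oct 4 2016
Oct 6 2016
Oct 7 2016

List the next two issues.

Oct 11 2016, Oct 13 2016

Gaps: 2, 1, 4, 2, 1 days — not constant, but cyclic with period 3.
The events fall on every Tuesday, Thursday and Friday.
The following Tuesday is Oct 11 2016.
The following Thursday is Oct 13 2016.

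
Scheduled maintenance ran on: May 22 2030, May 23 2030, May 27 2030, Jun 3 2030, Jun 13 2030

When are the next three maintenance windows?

Gaps: 1, 4, 7, 10 days — each gap is 3 larger than the previous one.
Next gap: 13 days. Jun 13 2030 + 13 days = Jun 26 2030.
Next gap: 16 days. Jun 26 2030 + 16 days = Jul 12 2030.
Next gap: 19 days. Jul 12 2030 + 19 days = Jul 31 2030.

Jun 26 2030, Jul 12 2030, Jul 31 2030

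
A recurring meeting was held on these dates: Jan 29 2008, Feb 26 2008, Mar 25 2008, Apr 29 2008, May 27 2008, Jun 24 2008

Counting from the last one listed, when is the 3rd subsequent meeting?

Sep 30 2008

Every date is a Tuesday; gaps 28, 28, 35, 28, 28 days.
Each is the last Tuesday of its month (at least one falls on the 29th or later, ruling out '4th Tuesday').
July 2008 ends with Tuesday Jul 29 2008.
August 2008 ends with Tuesday Aug 26 2008.
September 2008 ends with Tuesday Sep 30 2008.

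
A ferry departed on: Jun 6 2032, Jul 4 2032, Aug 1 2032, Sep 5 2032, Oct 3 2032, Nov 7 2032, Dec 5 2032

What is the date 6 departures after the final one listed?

Jun 5 2033

These are Sundays at 28- or 35-day spacing (28, 28, 35, 28, 35, 28).
The pattern: 1st Sunday of the month.
January 2033 — 1st Sunday is Jan 2 2033.
1st Sunday of February 2033: Feb 6 2033.
March 2033 — 1st Sunday is Mar 6 2033.
April 2033 — 1st Sunday is Apr 3 2033.
1st Sunday of May 2033: May 1 2033.
1st Sunday of June 2033: Jun 5 2033.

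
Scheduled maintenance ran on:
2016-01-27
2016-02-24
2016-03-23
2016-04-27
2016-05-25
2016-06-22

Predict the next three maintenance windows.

All dates are Wednesdays, 28, 28, 35, 28, 28 days apart.
Specifically, the 4th Wednesday of each month.
July 2016 — 4th Wednesday is 2016-07-27.
4th Wednesday of August 2016: 2016-08-24.
4th Wednesday of September 2016: 2016-09-28.

2016-07-27, 2016-08-24, 2016-09-28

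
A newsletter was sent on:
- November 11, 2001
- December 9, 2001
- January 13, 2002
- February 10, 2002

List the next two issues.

These are Sundays at 28- or 35-day spacing (28, 35, 28).
The pattern: 2nd Sunday of the month.
2nd Sunday of March 2002: March 10, 2002.
2nd Sunday of April 2002: April 14, 2002.

March 10, 2002; April 14, 2002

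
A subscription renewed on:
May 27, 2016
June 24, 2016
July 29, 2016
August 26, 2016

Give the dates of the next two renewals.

These are Fridays with 28, 35, 28-day gaps.
Each is the final Friday of its month — July 29, 2016 is past the 28th, so '4th Friday' doesn't fit.
September 2016 ends with Friday September 30, 2016.
Last Friday of October 2016: October 28, 2016.

September 30, 2016; October 28, 2016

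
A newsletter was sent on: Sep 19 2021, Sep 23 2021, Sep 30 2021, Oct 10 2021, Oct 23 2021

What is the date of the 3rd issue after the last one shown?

Gaps: 4, 7, 10, 13 days — each gap is 3 larger than the previous one.
Next gap: 16 days. Oct 23 2021 + 16 days = Nov 8 2021.
Next gap: 19 days. Nov 8 2021 + 19 days = Nov 27 2021.
Next gap: 22 days. Nov 27 2021 + 22 days = Dec 19 2021.

Dec 19 2021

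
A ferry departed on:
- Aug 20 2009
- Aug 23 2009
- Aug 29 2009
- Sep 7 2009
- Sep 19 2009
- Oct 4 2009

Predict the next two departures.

Gaps: 3, 6, 9, 12, 15 days — each gap is 3 larger than the previous one.
Next gap: 18 days. Oct 4 2009 + 18 days = Oct 22 2009.
Next gap: 21 days. Oct 22 2009 + 21 days = Nov 12 2009.

Oct 22 2009, Nov 12 2009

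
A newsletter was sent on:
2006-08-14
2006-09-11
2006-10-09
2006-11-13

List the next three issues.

2006-12-11, 2007-01-08, 2007-02-12

These are Mondays at 28- or 35-day spacing (28, 28, 35).
The pattern: 2nd Monday of the month.
2nd Monday of December 2006: 2006-12-11.
2nd Monday of January 2007: 2007-01-08.
February 2007 — 2nd Monday is 2007-02-12.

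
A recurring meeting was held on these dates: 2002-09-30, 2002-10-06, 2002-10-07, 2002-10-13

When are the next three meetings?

2002-10-14, 2002-10-20, 2002-10-21

Every event lands on a Monday or Sunday (gaps cycle 6, 1, 6).
So the schedule is: every Monday and Sunday.
Next Monday: 2002-10-14.
The following Sunday is 2002-10-20.
The following Monday is 2002-10-21.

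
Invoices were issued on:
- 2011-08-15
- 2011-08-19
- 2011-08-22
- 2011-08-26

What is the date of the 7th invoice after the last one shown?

Gaps: 4, 3, 4 days — not constant, but cyclic with period 2.
The events fall on every Monday and Friday.
Next Monday: 2011-08-29.
Next Friday: 2011-09-02.
Next Monday: 2011-09-05.
Next Friday: 2011-09-09.
Next Monday: 2011-09-12.
The following Friday is 2011-09-16.
The following Monday is 2011-09-19.

2011-09-19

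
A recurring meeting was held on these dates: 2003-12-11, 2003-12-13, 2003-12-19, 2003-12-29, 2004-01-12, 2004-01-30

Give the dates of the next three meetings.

Gaps: 2, 6, 10, 14, 18 days — each gap is 4 larger than the previous one.
Next gap: 22 days. 2004-01-30 + 22 days = 2004-02-21.
Next gap: 26 days. 2004-02-21 + 26 days = 2004-03-18.
Next gap: 30 days. 2004-03-18 + 30 days = 2004-04-17.

2004-02-21, 2004-03-18, 2004-04-17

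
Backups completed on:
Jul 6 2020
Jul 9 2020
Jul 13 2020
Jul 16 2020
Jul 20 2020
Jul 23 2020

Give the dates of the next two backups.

Jul 27 2020, Jul 30 2020

Gaps: 3, 4, 3, 4, 3 days — not constant, but cyclic with period 2.
The events fall on every Monday and Thursday.
The following Monday is Jul 27 2020.
Next Thursday: Jul 30 2020.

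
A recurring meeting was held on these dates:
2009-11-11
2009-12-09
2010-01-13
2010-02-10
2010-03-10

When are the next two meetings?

All dates are Wednesdays, 28, 35, 28, 28 days apart.
Specifically, the 2nd Wednesday of each month.
April 2010 — 2nd Wednesday is 2010-04-14.
2nd Wednesday of May 2010: 2010-05-12.

2010-04-14, 2010-05-12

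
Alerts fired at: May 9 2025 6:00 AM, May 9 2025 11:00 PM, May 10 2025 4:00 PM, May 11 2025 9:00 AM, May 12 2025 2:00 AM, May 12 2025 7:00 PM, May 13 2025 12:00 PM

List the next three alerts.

Gaps: 17, 17, 17, 17, 17, 17 hours — each event is 17 hours after the previous one.
May 13 2025 12:00 PM + 17 h = May 14 2025 5:00 AM.
May 14 2025 5:00 AM + 17 h = May 14 2025 10:00 PM.
May 14 2025 10:00 PM + 17 h = May 15 2025 3:00 PM.

May 14 2025 5:00 AM, May 14 2025 10:00 PM, May 15 2025 3:00 PM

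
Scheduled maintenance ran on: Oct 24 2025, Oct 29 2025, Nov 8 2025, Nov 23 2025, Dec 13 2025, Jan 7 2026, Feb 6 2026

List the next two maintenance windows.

Mar 13 2026, Apr 22 2026

The spacing grows by 5 each time: 5, 10, 15, 20, 25, 30 days.
Next gap: 35 days. Feb 6 2026 + 35 days = Mar 13 2026.
Next gap: 40 days. Mar 13 2026 + 40 days = Apr 22 2026.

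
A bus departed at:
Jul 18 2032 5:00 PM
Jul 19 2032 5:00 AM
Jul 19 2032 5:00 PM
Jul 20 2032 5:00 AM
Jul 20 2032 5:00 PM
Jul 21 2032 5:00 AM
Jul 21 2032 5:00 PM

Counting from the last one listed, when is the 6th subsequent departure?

Gaps: 12, 12, 12, 12, 12, 12 hours — each event is 12 hours after the previous one.
Jul 21 2032 5:00 PM + 12 h = Jul 22 2032 5:00 AM.
Jul 22 2032 5:00 AM + 12 h = Jul 22 2032 5:00 PM.
Jul 22 2032 5:00 PM + 12 h = Jul 23 2032 5:00 AM.
Jul 23 2032 5:00 AM + 12 h = Jul 23 2032 5:00 PM.
Jul 23 2032 5:00 PM + 12 h = Jul 24 2032 5:00 AM.
Jul 24 2032 5:00 AM + 12 h = Jul 24 2032 5:00 PM.

Jul 24 2032 5:00 PM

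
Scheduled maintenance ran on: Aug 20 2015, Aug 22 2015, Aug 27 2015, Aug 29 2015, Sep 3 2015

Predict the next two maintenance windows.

Sep 5 2015, Sep 10 2015

Gaps: 2, 5, 2, 5 days — not constant, but cyclic with period 2.
The events fall on every Thursday and Saturday.
Next Saturday: Sep 5 2015.
The following Thursday is Sep 10 2015.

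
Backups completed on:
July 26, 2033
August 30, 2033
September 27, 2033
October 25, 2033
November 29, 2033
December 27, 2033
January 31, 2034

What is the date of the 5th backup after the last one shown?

Every date is a Tuesday; gaps 35, 28, 28, 35, 28, 35 days.
Each is the last Tuesday of its month (at least one falls on the 29th or later, ruling out '4th Tuesday').
Last Tuesday of February 2034: February 28, 2034.
Last Tuesday of March 2034: March 28, 2034.
April 2034 ends with Tuesday April 25, 2034.
Last Tuesday of May 2034: May 30, 2034.
June 2034 ends with Tuesday June 27, 2034.

June 27, 2034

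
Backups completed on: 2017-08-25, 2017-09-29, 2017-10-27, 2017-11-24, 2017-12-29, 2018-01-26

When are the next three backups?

All Fridays; the gaps (35, 28, 28, 35, 28) vary with month length.
This is the last Friday of each month.
Last Friday of February 2018: 2018-02-23.
March 2018 ends with Friday 2018-03-30.
April 2018 ends with Friday 2018-04-27.

2018-02-23, 2018-03-30, 2018-04-27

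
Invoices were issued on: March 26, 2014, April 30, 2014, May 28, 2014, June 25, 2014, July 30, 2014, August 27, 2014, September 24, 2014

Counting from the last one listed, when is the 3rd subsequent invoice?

These are Wednesdays with 35, 28, 28, 35, 28, 28-day gaps.
Each is the final Wednesday of its month — April 30, 2014 is past the 28th, so '4th Wednesday' doesn't fit.
October 2014 ends with Wednesday October 29, 2014.
November 2014 ends with Wednesday November 26, 2014.
December 2014 ends with Wednesday December 31, 2014.

December 31, 2014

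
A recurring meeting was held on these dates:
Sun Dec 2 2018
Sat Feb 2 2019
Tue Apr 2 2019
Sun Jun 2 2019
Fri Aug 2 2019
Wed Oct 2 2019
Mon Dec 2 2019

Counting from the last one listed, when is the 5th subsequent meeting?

Each date is the 2nd; the gaps (62, 59, 61, 61, 61, 61) track the month lengths.
The rule is the 2nd of every 2 months.
Next: February 2020 → Sun Feb 2 2020.
Next: April 2020 → Thu Apr 2 2020.
June 2020: Tue Jun 2 2020.
August 2020: Sun Aug 2 2020.
October 2020: Fri Oct 2 2020.

Fri Oct 2 2020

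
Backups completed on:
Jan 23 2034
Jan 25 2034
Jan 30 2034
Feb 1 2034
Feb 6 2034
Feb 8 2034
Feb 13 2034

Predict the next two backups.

Feb 15 2034, Feb 20 2034

Every event lands on a Monday or Wednesday (gaps cycle 2, 5, 2, 5, 2, 5).
So the schedule is: every Monday and Wednesday.
The following Wednesday is Feb 15 2034.
The following Monday is Feb 20 2034.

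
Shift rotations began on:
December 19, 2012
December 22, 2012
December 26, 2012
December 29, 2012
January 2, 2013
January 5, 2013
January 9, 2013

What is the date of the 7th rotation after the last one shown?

Gaps: 3, 4, 3, 4, 3, 4 days — not constant, but cyclic with period 2.
The events fall on every Wednesday and Saturday.
The following Saturday is January 12, 2013.
Next Wednesday: January 16, 2013.
The following Saturday is January 19, 2013.
The following Wednesday is January 23, 2013.
The following Saturday is January 26, 2013.
Next Wednesday: January 30, 2013.
Next Saturday: February 2, 2013.

February 2, 2013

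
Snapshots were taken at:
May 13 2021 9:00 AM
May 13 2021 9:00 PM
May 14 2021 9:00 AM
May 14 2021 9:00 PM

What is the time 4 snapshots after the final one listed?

Spacing: 12, 12, 12 h — constant 12 h.
May 14 2021 9:00 PM + 12 h = May 15 2021 9:00 AM.
May 15 2021 9:00 AM + 12 h = May 15 2021 9:00 PM.
May 15 2021 9:00 PM + 12 h = May 16 2021 9:00 AM.
May 16 2021 9:00 AM + 12 h = May 16 2021 9:00 PM.

May 16 2021 9:00 PM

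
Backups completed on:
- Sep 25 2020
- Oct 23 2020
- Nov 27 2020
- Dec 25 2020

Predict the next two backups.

Jan 22 2021, Feb 26 2021

These are Fridays at 28- or 35-day spacing (28, 35, 28).
The pattern: 4th Friday of the month.
January 2021 — 4th Friday is Jan 22 2021.
4th Friday of February 2021: Feb 26 2021.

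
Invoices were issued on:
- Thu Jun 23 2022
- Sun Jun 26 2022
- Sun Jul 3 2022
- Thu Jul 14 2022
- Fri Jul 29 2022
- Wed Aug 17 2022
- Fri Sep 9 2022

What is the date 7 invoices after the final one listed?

Fri Jun 9 2023

Intervals are 3, 7, 11, 15, 19, 23 days — an arithmetic progression with common difference 4.
Next gap: 27 days. Fri Sep 9 2022 + 27 days = Thu Oct 6 2022.
Next gap: 31 days. Thu Oct 6 2022 + 31 days = Sun Nov 6 2022.
Next gap: 35 days. Sun Nov 6 2022 + 35 days = Sun Dec 11 2022.
Next gap: 39 days. Sun Dec 11 2022 + 39 days = Thu Jan 19 2023.
Next gap: 43 days. Thu Jan 19 2023 + 43 days = Fri Mar 3 2023.
Next gap: 47 days. Fri Mar 3 2023 + 47 days = Wed Apr 19 2023.
Next gap: 51 days. Wed Apr 19 2023 + 51 days = Fri Jun 9 2023.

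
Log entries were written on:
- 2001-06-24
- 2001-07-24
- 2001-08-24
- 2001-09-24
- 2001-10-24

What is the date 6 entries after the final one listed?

The day-of-month is always 24 (30, 31, 31, 30 days between events).
So this recurs on the 24th of each month.
Next: November 2001 → 2001-11-24.
December 2001: 2001-12-24.
January 2002: 2002-01-24.
Next: February 2002 → 2002-02-24.
March 2002: 2002-03-24.
April 2002: 2002-04-24.

2002-04-24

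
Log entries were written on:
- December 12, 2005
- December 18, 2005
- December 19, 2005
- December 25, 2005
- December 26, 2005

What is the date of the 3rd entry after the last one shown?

Gaps: 6, 1, 6, 1 days — not constant, but cyclic with period 2.
The events fall on every Monday and Sunday.
The following Sunday is January 1, 2006.
The following Monday is January 2, 2006.
Next Sunday: January 8, 2006.

January 8, 2006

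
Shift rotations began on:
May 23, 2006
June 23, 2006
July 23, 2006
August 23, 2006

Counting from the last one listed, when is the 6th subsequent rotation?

February 23, 2007

Each date is the 23rd; the gaps (31, 30, 31) track the month lengths.
The rule is the 23rd of each month.
September 2006: September 23, 2006.
October 2006: October 23, 2006.
Next: November 2006 → November 23, 2006.
December 2006: December 23, 2006.
Next: January 2007 → January 23, 2007.
Next: February 2007 → February 23, 2007.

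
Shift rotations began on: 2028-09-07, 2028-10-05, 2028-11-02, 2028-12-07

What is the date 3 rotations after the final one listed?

All dates are Thursdays, 28, 28, 35 days apart.
Specifically, the 1st Thursday of each month.
January 2029 — 1st Thursday is 2029-01-04.
February 2029 — 1st Thursday is 2029-02-01.
March 2029 — 1st Thursday is 2029-03-01.

2029-03-01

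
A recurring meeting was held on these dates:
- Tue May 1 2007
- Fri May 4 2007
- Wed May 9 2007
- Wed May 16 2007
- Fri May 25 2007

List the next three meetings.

The spacing grows by 2 each time: 3, 5, 7, 9 days.
Next gap: 11 days. Fri May 25 2007 + 11 days = Tue Jun 5 2007.
Next gap: 13 days. Tue Jun 5 2007 + 13 days = Mon Jun 18 2007.
Next gap: 15 days. Mon Jun 18 2007 + 15 days = Tue Jul 3 2007.

Tue Jun 5 2007, Mon Jun 18 2007, Tue Jul 3 2007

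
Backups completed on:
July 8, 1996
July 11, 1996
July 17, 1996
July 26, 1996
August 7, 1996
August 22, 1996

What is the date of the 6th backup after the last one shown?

January 22, 1997

The spacing grows by 3 each time: 3, 6, 9, 12, 15 days.
Next gap: 18 days. August 22, 1996 + 18 days = September 9, 1996.
Next gap: 21 days. September 9, 1996 + 21 days = September 30, 1996.
Next gap: 24 days. September 30, 1996 + 24 days = October 24, 1996.
Next gap: 27 days. October 24, 1996 + 27 days = November 20, 1996.
Next gap: 30 days. November 20, 1996 + 30 days = December 20, 1996.
Next gap: 33 days. December 20, 1996 + 33 days = January 22, 1997.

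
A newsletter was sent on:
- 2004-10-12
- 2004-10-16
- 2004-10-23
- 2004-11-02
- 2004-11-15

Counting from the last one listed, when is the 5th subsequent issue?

2005-03-05

The spacing grows by 3 each time: 4, 7, 10, 13 days.
Next gap: 16 days. 2004-11-15 + 16 days = 2004-12-01.
Next gap: 19 days. 2004-12-01 + 19 days = 2004-12-20.
Next gap: 22 days. 2004-12-20 + 22 days = 2005-01-11.
Next gap: 25 days. 2005-01-11 + 25 days = 2005-02-05.
Next gap: 28 days. 2005-02-05 + 28 days = 2005-03-05.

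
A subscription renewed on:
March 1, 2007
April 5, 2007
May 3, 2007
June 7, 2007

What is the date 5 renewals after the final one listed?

November 1, 2007

Gaps: 35, 28, 35 days — a mix of 28 and 35. Every date is a Thursday.
Each is the 1st Thursday of its month.
July 2007 — 1st Thursday is July 5, 2007.
August 2007 — 1st Thursday is August 2, 2007.
September 2007 — 1st Thursday is September 6, 2007.
1st Thursday of October 2007: October 4, 2007.
1st Thursday of November 2007: November 1, 2007.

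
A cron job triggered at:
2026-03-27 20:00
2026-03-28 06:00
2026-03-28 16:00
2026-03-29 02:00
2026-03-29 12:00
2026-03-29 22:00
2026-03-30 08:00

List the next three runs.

2026-03-30 18:00, 2026-03-31 04:00, 2026-03-31 14:00

The interval is a steady 10 hours (10, 10, 10, 10, 10, 10).
2026-03-30 08:00 + 10 h = 2026-03-30 18:00.
2026-03-30 18:00 + 10 h = 2026-03-31 04:00.
2026-03-31 04:00 + 10 h = 2026-03-31 14:00.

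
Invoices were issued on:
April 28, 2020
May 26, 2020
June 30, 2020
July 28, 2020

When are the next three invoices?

August 25, 2020; September 29, 2020; October 27, 2020

All Tuesdays; the gaps (28, 35, 28) vary with month length.
This is the last Tuesday of each month.
Last Tuesday of August 2020: August 25, 2020.
September 2020 ends with Tuesday September 29, 2020.
Last Tuesday of October 2020: October 27, 2020.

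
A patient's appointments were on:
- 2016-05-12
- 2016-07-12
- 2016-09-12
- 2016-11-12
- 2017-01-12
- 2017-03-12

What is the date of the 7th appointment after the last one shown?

Each date is the 12th; the gaps (61, 62, 61, 61, 59) track the month lengths.
The rule is the 12th of every 2 months.
May 2017: 2017-05-12.
July 2017: 2017-07-12.
Next: September 2017 → 2017-09-12.
November 2017: 2017-11-12.
January 2018: 2018-01-12.
Next: March 2018 → 2018-03-12.
Next: May 2018 → 2018-05-12.

2018-05-12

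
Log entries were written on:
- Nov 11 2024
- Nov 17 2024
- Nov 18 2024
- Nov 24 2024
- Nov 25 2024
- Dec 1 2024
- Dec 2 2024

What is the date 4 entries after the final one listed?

Dec 16 2024

The gap pattern 6, 1, 6, 1, 6, 1 repeats every 2 events.
These are the Mondays and Sundays of each week.
The following Sunday is Dec 8 2024.
Next Monday: Dec 9 2024.
The following Sunday is Dec 15 2024.
Next Monday: Dec 16 2024.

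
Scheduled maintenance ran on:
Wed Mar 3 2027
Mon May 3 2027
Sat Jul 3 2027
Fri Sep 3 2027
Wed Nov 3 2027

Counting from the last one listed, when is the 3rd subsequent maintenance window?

Wed May 3 2028

Each date is the 3rd; the gaps (61, 61, 62, 61) track the month lengths.
The rule is the 3rd of every 2 months.
January 2028: Mon Jan 3 2028.
Next: March 2028 → Fri Mar 3 2028.
May 2028: Wed May 3 2028.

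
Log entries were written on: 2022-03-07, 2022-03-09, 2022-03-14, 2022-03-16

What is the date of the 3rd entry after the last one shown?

The gap pattern 2, 5, 2 repeats every 2 events.
These are the Mondays and Wednesdays of each week.
The following Monday is 2022-03-21.
Next Wednesday: 2022-03-23.
The following Monday is 2022-03-28.

2022-03-28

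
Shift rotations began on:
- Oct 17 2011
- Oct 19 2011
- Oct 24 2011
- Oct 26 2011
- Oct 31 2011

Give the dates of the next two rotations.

Nov 2 2011, Nov 7 2011

Gaps: 2, 5, 2, 5 days — not constant, but cyclic with period 2.
The events fall on every Monday and Wednesday.
The following Wednesday is Nov 2 2011.
The following Monday is Nov 7 2011.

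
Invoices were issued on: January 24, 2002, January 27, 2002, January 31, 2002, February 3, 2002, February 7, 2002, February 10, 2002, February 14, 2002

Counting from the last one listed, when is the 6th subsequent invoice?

March 7, 2002

The gap pattern 3, 4, 3, 4, 3, 4 repeats every 2 events.
These are the Thursdays and Sundays of each week.
Next Sunday: February 17, 2002.
Next Thursday: February 21, 2002.
Next Sunday: February 24, 2002.
The following Thursday is February 28, 2002.
The following Sunday is March 3, 2002.
The following Thursday is March 7, 2002.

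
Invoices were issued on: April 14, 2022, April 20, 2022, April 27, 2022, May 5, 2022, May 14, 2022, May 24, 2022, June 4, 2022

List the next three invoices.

June 16, 2022; June 29, 2022; July 13, 2022

Intervals are 6, 7, 8, 9, 10, 11 days — an arithmetic progression with common difference 1.
Next gap: 12 days. June 4, 2022 + 12 days = June 16, 2022.
Next gap: 13 days. June 16, 2022 + 13 days = June 29, 2022.
Next gap: 14 days. June 29, 2022 + 14 days = July 13, 2022.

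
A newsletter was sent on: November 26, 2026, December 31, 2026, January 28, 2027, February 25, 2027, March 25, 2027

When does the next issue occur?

April 29, 2027

These are Thursdays with 35, 28, 28, 28-day gaps.
Each is the final Thursday of its month — December 31, 2026 is past the 28th, so '4th Thursday' doesn't fit.
April 2027 ends with Thursday April 29, 2027.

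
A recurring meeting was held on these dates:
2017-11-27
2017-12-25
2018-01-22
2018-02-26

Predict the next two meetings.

2018-03-26, 2018-04-23

These are Mondays at 28- or 35-day spacing (28, 28, 35).
The pattern: 4th Monday of the month.
March 2018 — 4th Monday is 2018-03-26.
April 2018 — 4th Monday is 2018-04-23.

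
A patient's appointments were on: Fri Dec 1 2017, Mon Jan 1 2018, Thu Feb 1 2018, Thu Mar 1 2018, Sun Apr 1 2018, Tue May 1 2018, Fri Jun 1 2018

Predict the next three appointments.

The day-of-month is always 1 (31, 31, 28, 31, 30, 31 days between events).
So this recurs on the 1st of each month.
Next: July 2018 → Sun Jul 1 2018.
Next: August 2018 → Wed Aug 1 2018.
September 2018: Sat Sep 1 2018.

Sun Jul 1 2018, Wed Aug 1 2018, Sat Sep 1 2018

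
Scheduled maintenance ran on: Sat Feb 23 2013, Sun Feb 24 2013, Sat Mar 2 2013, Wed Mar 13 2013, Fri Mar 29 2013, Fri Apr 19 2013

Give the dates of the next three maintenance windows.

Wed May 15 2013, Sat Jun 15 2013, Sun Jul 21 2013

Gaps: 1, 6, 11, 16, 21 days — each gap is 5 larger than the previous one.
Next gap: 26 days. Fri Apr 19 2013 + 26 days = Wed May 15 2013.
Next gap: 31 days. Wed May 15 2013 + 31 days = Sat Jun 15 2013.
Next gap: 36 days. Sat Jun 15 2013 + 36 days = Sun Jul 21 2013.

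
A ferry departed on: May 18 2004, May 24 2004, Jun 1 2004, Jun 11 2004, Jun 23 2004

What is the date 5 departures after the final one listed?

Sep 21 2004

The spacing grows by 2 each time: 6, 8, 10, 12 days.
Next gap: 14 days. Jun 23 2004 + 14 days = Jul 7 2004.
Next gap: 16 days. Jul 7 2004 + 16 days = Jul 23 2004.
Next gap: 18 days. Jul 23 2004 + 18 days = Aug 10 2004.
Next gap: 20 days. Aug 10 2004 + 20 days = Aug 30 2004.
Next gap: 22 days. Aug 30 2004 + 22 days = Sep 21 2004.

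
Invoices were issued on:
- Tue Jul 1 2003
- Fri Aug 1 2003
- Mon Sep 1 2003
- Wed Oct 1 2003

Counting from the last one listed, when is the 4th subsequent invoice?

The day-of-month is always 1 (31, 31, 30 days between events).
So this recurs on the 1st of each month.
November 2003: Sat Nov 1 2003.
Next: December 2003 → Mon Dec 1 2003.
Next: January 2004 → Thu Jan 1 2004.
February 2004: Sun Feb 1 2004.

Sun Feb 1 2004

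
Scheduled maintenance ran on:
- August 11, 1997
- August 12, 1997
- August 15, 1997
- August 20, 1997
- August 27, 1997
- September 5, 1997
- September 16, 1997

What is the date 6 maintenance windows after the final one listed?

January 2, 1998

The spacing grows by 2 each time: 1, 3, 5, 7, 9, 11 days.
Next gap: 13 days. September 16, 1997 + 13 days = September 29, 1997.
Next gap: 15 days. September 29, 1997 + 15 days = October 14, 1997.
Next gap: 17 days. October 14, 1997 + 17 days = October 31, 1997.
Next gap: 19 days. October 31, 1997 + 19 days = November 19, 1997.
Next gap: 21 days. November 19, 1997 + 21 days = December 10, 1997.
Next gap: 23 days. December 10, 1997 + 23 days = January 2, 1998.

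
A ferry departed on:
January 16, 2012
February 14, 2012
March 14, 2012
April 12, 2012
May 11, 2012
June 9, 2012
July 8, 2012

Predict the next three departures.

August 6, 2012; September 4, 2012; October 3, 2012

The spacing is 29, 29, 29, 29, 29, 29 days — always 29 days.
July 8, 2012 + 29 days = August 6, 2012.
August 6, 2012 + 29 days = September 4, 2012.
September 4, 2012 + 29 days = October 3, 2012.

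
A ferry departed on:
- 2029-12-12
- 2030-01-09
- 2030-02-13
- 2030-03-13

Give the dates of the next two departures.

2030-04-10, 2030-05-08

Gaps: 28, 35, 28 days — a mix of 28 and 35. Every date is a Wednesday.
Each is the 2nd Wednesday of its month.
2nd Wednesday of April 2030: 2030-04-10.
2nd Wednesday of May 2030: 2030-05-08.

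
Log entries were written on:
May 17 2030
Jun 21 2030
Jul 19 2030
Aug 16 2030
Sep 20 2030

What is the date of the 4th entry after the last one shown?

These are Fridays at 28- or 35-day spacing (35, 28, 28, 35).
The pattern: 3rd Friday of the month.
3rd Friday of October 2030: Oct 18 2030.
3rd Friday of November 2030: Nov 15 2030.
3rd Friday of December 2030: Dec 20 2030.
January 2031 — 3rd Friday is Jan 17 2031.

Jan 17 2031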